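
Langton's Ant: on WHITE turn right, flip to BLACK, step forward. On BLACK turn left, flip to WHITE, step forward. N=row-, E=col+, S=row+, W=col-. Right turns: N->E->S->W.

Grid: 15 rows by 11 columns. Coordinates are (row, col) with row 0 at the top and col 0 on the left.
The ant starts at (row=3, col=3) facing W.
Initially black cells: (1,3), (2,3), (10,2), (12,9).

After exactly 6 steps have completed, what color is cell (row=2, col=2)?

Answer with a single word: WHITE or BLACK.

Step 1: on WHITE (3,3): turn R to N, flip to black, move to (2,3). |black|=5
Step 2: on BLACK (2,3): turn L to W, flip to white, move to (2,2). |black|=4
Step 3: on WHITE (2,2): turn R to N, flip to black, move to (1,2). |black|=5
Step 4: on WHITE (1,2): turn R to E, flip to black, move to (1,3). |black|=6
Step 5: on BLACK (1,3): turn L to N, flip to white, move to (0,3). |black|=5
Step 6: on WHITE (0,3): turn R to E, flip to black, move to (0,4). |black|=6

Answer: BLACK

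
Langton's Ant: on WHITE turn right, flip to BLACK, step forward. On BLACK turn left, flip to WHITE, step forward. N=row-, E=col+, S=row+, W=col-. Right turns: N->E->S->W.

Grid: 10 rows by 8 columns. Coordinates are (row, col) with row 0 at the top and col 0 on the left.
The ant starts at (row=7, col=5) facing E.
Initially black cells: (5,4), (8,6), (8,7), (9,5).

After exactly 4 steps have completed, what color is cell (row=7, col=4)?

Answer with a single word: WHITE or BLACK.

Answer: BLACK

Derivation:
Step 1: on WHITE (7,5): turn R to S, flip to black, move to (8,5). |black|=5
Step 2: on WHITE (8,5): turn R to W, flip to black, move to (8,4). |black|=6
Step 3: on WHITE (8,4): turn R to N, flip to black, move to (7,4). |black|=7
Step 4: on WHITE (7,4): turn R to E, flip to black, move to (7,5). |black|=8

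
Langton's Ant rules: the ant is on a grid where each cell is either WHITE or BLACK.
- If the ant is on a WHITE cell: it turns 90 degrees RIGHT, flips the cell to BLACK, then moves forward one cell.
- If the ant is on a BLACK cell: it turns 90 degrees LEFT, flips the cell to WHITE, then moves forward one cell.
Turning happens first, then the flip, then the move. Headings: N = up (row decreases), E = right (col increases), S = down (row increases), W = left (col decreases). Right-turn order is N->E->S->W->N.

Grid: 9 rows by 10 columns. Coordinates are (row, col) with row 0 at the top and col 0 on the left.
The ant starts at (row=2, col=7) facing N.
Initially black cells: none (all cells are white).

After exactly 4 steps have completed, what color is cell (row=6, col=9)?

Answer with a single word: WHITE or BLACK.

Step 1: on WHITE (2,7): turn R to E, flip to black, move to (2,8). |black|=1
Step 2: on WHITE (2,8): turn R to S, flip to black, move to (3,8). |black|=2
Step 3: on WHITE (3,8): turn R to W, flip to black, move to (3,7). |black|=3
Step 4: on WHITE (3,7): turn R to N, flip to black, move to (2,7). |black|=4

Answer: WHITE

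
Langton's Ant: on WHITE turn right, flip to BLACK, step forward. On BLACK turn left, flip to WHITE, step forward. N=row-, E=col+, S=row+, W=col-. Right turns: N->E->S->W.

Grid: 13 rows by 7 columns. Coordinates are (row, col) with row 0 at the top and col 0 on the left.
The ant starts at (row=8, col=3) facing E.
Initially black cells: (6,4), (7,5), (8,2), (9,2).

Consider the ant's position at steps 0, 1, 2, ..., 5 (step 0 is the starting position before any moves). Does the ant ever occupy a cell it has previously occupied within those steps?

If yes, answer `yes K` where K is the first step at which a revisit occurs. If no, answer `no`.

Answer: no

Derivation:
Step 1: on WHITE (8,3): turn R to S, flip to black, move to (9,3). |black|=5 — new cell
Step 2: on WHITE (9,3): turn R to W, flip to black, move to (9,2). |black|=6 — new cell
Step 3: on BLACK (9,2): turn L to S, flip to white, move to (10,2). |black|=5 — new cell
Step 4: on WHITE (10,2): turn R to W, flip to black, move to (10,1). |black|=6 — new cell
Step 5: on WHITE (10,1): turn R to N, flip to black, move to (9,1). |black|=7 — new cell
No revisit within 5 steps.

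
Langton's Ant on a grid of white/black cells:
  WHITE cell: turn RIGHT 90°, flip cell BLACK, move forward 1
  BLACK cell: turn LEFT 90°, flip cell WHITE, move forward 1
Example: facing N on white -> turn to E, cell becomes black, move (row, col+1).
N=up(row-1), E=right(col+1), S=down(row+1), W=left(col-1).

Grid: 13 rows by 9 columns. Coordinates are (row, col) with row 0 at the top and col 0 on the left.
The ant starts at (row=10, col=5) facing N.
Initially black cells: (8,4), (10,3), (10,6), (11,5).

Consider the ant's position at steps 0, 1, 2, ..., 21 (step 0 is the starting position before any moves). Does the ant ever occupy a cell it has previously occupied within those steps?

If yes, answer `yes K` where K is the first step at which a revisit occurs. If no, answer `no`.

Step 1: on WHITE (10,5): turn R to E, flip to black, move to (10,6). |black|=5 — new cell
Step 2: on BLACK (10,6): turn L to N, flip to white, move to (9,6). |black|=4 — new cell
Step 3: on WHITE (9,6): turn R to E, flip to black, move to (9,7). |black|=5 — new cell
Step 4: on WHITE (9,7): turn R to S, flip to black, move to (10,7). |black|=6 — new cell
Step 5: on WHITE (10,7): turn R to W, flip to black, move to (10,6). |black|=7 — REVISIT

Answer: yes 5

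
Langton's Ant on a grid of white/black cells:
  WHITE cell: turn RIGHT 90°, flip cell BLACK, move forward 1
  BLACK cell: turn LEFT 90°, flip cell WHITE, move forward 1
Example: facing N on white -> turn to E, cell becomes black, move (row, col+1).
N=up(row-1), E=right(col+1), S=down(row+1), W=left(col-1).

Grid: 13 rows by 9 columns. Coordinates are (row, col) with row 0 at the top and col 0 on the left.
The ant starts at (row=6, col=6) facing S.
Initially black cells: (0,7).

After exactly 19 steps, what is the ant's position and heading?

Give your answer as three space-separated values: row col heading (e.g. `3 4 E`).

Step 1: on WHITE (6,6): turn R to W, flip to black, move to (6,5). |black|=2
Step 2: on WHITE (6,5): turn R to N, flip to black, move to (5,5). |black|=3
Step 3: on WHITE (5,5): turn R to E, flip to black, move to (5,6). |black|=4
Step 4: on WHITE (5,6): turn R to S, flip to black, move to (6,6). |black|=5
Step 5: on BLACK (6,6): turn L to E, flip to white, move to (6,7). |black|=4
Step 6: on WHITE (6,7): turn R to S, flip to black, move to (7,7). |black|=5
Step 7: on WHITE (7,7): turn R to W, flip to black, move to (7,6). |black|=6
Step 8: on WHITE (7,6): turn R to N, flip to black, move to (6,6). |black|=7
Step 9: on WHITE (6,6): turn R to E, flip to black, move to (6,7). |black|=8
Step 10: on BLACK (6,7): turn L to N, flip to white, move to (5,7). |black|=7
Step 11: on WHITE (5,7): turn R to E, flip to black, move to (5,8). |black|=8
Step 12: on WHITE (5,8): turn R to S, flip to black, move to (6,8). |black|=9
Step 13: on WHITE (6,8): turn R to W, flip to black, move to (6,7). |black|=10
Step 14: on WHITE (6,7): turn R to N, flip to black, move to (5,7). |black|=11
Step 15: on BLACK (5,7): turn L to W, flip to white, move to (5,6). |black|=10
Step 16: on BLACK (5,6): turn L to S, flip to white, move to (6,6). |black|=9
Step 17: on BLACK (6,6): turn L to E, flip to white, move to (6,7). |black|=8
Step 18: on BLACK (6,7): turn L to N, flip to white, move to (5,7). |black|=7
Step 19: on WHITE (5,7): turn R to E, flip to black, move to (5,8). |black|=8

Answer: 5 8 E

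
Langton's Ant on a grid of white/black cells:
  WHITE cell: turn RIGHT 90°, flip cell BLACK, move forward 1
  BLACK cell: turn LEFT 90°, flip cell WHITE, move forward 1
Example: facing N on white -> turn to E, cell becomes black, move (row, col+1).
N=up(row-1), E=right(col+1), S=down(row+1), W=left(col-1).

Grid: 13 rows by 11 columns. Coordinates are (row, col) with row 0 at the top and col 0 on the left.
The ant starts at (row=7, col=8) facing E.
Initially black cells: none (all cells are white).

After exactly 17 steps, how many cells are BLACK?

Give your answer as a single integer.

Answer: 7

Derivation:
Step 1: on WHITE (7,8): turn R to S, flip to black, move to (8,8). |black|=1
Step 2: on WHITE (8,8): turn R to W, flip to black, move to (8,7). |black|=2
Step 3: on WHITE (8,7): turn R to N, flip to black, move to (7,7). |black|=3
Step 4: on WHITE (7,7): turn R to E, flip to black, move to (7,8). |black|=4
Step 5: on BLACK (7,8): turn L to N, flip to white, move to (6,8). |black|=3
Step 6: on WHITE (6,8): turn R to E, flip to black, move to (6,9). |black|=4
Step 7: on WHITE (6,9): turn R to S, flip to black, move to (7,9). |black|=5
Step 8: on WHITE (7,9): turn R to W, flip to black, move to (7,8). |black|=6
Step 9: on WHITE (7,8): turn R to N, flip to black, move to (6,8). |black|=7
Step 10: on BLACK (6,8): turn L to W, flip to white, move to (6,7). |black|=6
Step 11: on WHITE (6,7): turn R to N, flip to black, move to (5,7). |black|=7
Step 12: on WHITE (5,7): turn R to E, flip to black, move to (5,8). |black|=8
Step 13: on WHITE (5,8): turn R to S, flip to black, move to (6,8). |black|=9
Step 14: on WHITE (6,8): turn R to W, flip to black, move to (6,7). |black|=10
Step 15: on BLACK (6,7): turn L to S, flip to white, move to (7,7). |black|=9
Step 16: on BLACK (7,7): turn L to E, flip to white, move to (7,8). |black|=8
Step 17: on BLACK (7,8): turn L to N, flip to white, move to (6,8). |black|=7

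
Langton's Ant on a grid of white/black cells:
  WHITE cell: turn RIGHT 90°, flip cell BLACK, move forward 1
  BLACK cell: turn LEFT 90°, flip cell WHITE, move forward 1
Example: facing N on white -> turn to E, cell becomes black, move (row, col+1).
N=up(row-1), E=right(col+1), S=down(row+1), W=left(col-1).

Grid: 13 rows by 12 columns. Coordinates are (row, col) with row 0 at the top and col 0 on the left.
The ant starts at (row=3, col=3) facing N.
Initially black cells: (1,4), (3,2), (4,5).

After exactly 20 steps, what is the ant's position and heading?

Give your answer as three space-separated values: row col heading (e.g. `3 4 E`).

Answer: 1 3 N

Derivation:
Step 1: on WHITE (3,3): turn R to E, flip to black, move to (3,4). |black|=4
Step 2: on WHITE (3,4): turn R to S, flip to black, move to (4,4). |black|=5
Step 3: on WHITE (4,4): turn R to W, flip to black, move to (4,3). |black|=6
Step 4: on WHITE (4,3): turn R to N, flip to black, move to (3,3). |black|=7
Step 5: on BLACK (3,3): turn L to W, flip to white, move to (3,2). |black|=6
Step 6: on BLACK (3,2): turn L to S, flip to white, move to (4,2). |black|=5
Step 7: on WHITE (4,2): turn R to W, flip to black, move to (4,1). |black|=6
Step 8: on WHITE (4,1): turn R to N, flip to black, move to (3,1). |black|=7
Step 9: on WHITE (3,1): turn R to E, flip to black, move to (3,2). |black|=8
Step 10: on WHITE (3,2): turn R to S, flip to black, move to (4,2). |black|=9
Step 11: on BLACK (4,2): turn L to E, flip to white, move to (4,3). |black|=8
Step 12: on BLACK (4,3): turn L to N, flip to white, move to (3,3). |black|=7
Step 13: on WHITE (3,3): turn R to E, flip to black, move to (3,4). |black|=8
Step 14: on BLACK (3,4): turn L to N, flip to white, move to (2,4). |black|=7
Step 15: on WHITE (2,4): turn R to E, flip to black, move to (2,5). |black|=8
Step 16: on WHITE (2,5): turn R to S, flip to black, move to (3,5). |black|=9
Step 17: on WHITE (3,5): turn R to W, flip to black, move to (3,4). |black|=10
Step 18: on WHITE (3,4): turn R to N, flip to black, move to (2,4). |black|=11
Step 19: on BLACK (2,4): turn L to W, flip to white, move to (2,3). |black|=10
Step 20: on WHITE (2,3): turn R to N, flip to black, move to (1,3). |black|=11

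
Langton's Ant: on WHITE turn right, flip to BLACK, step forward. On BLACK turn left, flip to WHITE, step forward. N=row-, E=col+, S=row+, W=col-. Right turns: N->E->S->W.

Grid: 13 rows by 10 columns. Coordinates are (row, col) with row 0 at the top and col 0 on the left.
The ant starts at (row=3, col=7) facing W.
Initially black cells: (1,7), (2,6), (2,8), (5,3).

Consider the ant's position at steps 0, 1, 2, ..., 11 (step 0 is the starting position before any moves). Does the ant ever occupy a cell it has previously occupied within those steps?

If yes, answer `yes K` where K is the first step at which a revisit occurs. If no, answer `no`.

Answer: yes 6

Derivation:
Step 1: on WHITE (3,7): turn R to N, flip to black, move to (2,7). |black|=5 — new cell
Step 2: on WHITE (2,7): turn R to E, flip to black, move to (2,8). |black|=6 — new cell
Step 3: on BLACK (2,8): turn L to N, flip to white, move to (1,8). |black|=5 — new cell
Step 4: on WHITE (1,8): turn R to E, flip to black, move to (1,9). |black|=6 — new cell
Step 5: on WHITE (1,9): turn R to S, flip to black, move to (2,9). |black|=7 — new cell
Step 6: on WHITE (2,9): turn R to W, flip to black, move to (2,8). |black|=8 — REVISIT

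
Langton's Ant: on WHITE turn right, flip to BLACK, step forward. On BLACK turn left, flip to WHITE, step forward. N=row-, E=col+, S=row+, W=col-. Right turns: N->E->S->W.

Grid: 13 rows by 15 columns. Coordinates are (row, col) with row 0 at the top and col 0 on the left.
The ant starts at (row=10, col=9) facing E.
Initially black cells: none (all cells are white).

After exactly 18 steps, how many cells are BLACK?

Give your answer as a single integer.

Step 1: on WHITE (10,9): turn R to S, flip to black, move to (11,9). |black|=1
Step 2: on WHITE (11,9): turn R to W, flip to black, move to (11,8). |black|=2
Step 3: on WHITE (11,8): turn R to N, flip to black, move to (10,8). |black|=3
Step 4: on WHITE (10,8): turn R to E, flip to black, move to (10,9). |black|=4
Step 5: on BLACK (10,9): turn L to N, flip to white, move to (9,9). |black|=3
Step 6: on WHITE (9,9): turn R to E, flip to black, move to (9,10). |black|=4
Step 7: on WHITE (9,10): turn R to S, flip to black, move to (10,10). |black|=5
Step 8: on WHITE (10,10): turn R to W, flip to black, move to (10,9). |black|=6
Step 9: on WHITE (10,9): turn R to N, flip to black, move to (9,9). |black|=7
Step 10: on BLACK (9,9): turn L to W, flip to white, move to (9,8). |black|=6
Step 11: on WHITE (9,8): turn R to N, flip to black, move to (8,8). |black|=7
Step 12: on WHITE (8,8): turn R to E, flip to black, move to (8,9). |black|=8
Step 13: on WHITE (8,9): turn R to S, flip to black, move to (9,9). |black|=9
Step 14: on WHITE (9,9): turn R to W, flip to black, move to (9,8). |black|=10
Step 15: on BLACK (9,8): turn L to S, flip to white, move to (10,8). |black|=9
Step 16: on BLACK (10,8): turn L to E, flip to white, move to (10,9). |black|=8
Step 17: on BLACK (10,9): turn L to N, flip to white, move to (9,9). |black|=7
Step 18: on BLACK (9,9): turn L to W, flip to white, move to (9,8). |black|=6

Answer: 6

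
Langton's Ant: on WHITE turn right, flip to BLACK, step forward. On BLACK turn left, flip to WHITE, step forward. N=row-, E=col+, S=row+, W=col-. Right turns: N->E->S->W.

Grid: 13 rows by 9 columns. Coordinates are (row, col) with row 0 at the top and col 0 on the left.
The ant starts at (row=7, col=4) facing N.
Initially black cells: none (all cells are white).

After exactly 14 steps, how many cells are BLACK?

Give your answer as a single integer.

Answer: 10

Derivation:
Step 1: on WHITE (7,4): turn R to E, flip to black, move to (7,5). |black|=1
Step 2: on WHITE (7,5): turn R to S, flip to black, move to (8,5). |black|=2
Step 3: on WHITE (8,5): turn R to W, flip to black, move to (8,4). |black|=3
Step 4: on WHITE (8,4): turn R to N, flip to black, move to (7,4). |black|=4
Step 5: on BLACK (7,4): turn L to W, flip to white, move to (7,3). |black|=3
Step 6: on WHITE (7,3): turn R to N, flip to black, move to (6,3). |black|=4
Step 7: on WHITE (6,3): turn R to E, flip to black, move to (6,4). |black|=5
Step 8: on WHITE (6,4): turn R to S, flip to black, move to (7,4). |black|=6
Step 9: on WHITE (7,4): turn R to W, flip to black, move to (7,3). |black|=7
Step 10: on BLACK (7,3): turn L to S, flip to white, move to (8,3). |black|=6
Step 11: on WHITE (8,3): turn R to W, flip to black, move to (8,2). |black|=7
Step 12: on WHITE (8,2): turn R to N, flip to black, move to (7,2). |black|=8
Step 13: on WHITE (7,2): turn R to E, flip to black, move to (7,3). |black|=9
Step 14: on WHITE (7,3): turn R to S, flip to black, move to (8,3). |black|=10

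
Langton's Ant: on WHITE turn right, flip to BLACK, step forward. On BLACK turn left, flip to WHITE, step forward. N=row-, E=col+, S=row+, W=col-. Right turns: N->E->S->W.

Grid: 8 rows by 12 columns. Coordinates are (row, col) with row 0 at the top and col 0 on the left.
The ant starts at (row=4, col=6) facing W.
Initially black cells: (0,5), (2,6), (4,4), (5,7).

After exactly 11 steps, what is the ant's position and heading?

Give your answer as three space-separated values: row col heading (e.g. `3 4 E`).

Answer: 4 7 N

Derivation:
Step 1: on WHITE (4,6): turn R to N, flip to black, move to (3,6). |black|=5
Step 2: on WHITE (3,6): turn R to E, flip to black, move to (3,7). |black|=6
Step 3: on WHITE (3,7): turn R to S, flip to black, move to (4,7). |black|=7
Step 4: on WHITE (4,7): turn R to W, flip to black, move to (4,6). |black|=8
Step 5: on BLACK (4,6): turn L to S, flip to white, move to (5,6). |black|=7
Step 6: on WHITE (5,6): turn R to W, flip to black, move to (5,5). |black|=8
Step 7: on WHITE (5,5): turn R to N, flip to black, move to (4,5). |black|=9
Step 8: on WHITE (4,5): turn R to E, flip to black, move to (4,6). |black|=10
Step 9: on WHITE (4,6): turn R to S, flip to black, move to (5,6). |black|=11
Step 10: on BLACK (5,6): turn L to E, flip to white, move to (5,7). |black|=10
Step 11: on BLACK (5,7): turn L to N, flip to white, move to (4,7). |black|=9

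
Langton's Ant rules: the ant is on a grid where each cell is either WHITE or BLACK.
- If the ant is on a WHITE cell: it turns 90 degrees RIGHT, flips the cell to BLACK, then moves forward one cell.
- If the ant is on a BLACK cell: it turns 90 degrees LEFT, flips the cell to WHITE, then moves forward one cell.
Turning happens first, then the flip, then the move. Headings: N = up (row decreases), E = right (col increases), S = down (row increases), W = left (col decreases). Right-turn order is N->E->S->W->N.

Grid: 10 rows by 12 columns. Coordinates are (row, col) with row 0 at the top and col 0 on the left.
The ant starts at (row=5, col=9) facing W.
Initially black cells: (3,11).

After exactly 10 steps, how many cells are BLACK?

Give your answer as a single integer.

Answer: 7

Derivation:
Step 1: on WHITE (5,9): turn R to N, flip to black, move to (4,9). |black|=2
Step 2: on WHITE (4,9): turn R to E, flip to black, move to (4,10). |black|=3
Step 3: on WHITE (4,10): turn R to S, flip to black, move to (5,10). |black|=4
Step 4: on WHITE (5,10): turn R to W, flip to black, move to (5,9). |black|=5
Step 5: on BLACK (5,9): turn L to S, flip to white, move to (6,9). |black|=4
Step 6: on WHITE (6,9): turn R to W, flip to black, move to (6,8). |black|=5
Step 7: on WHITE (6,8): turn R to N, flip to black, move to (5,8). |black|=6
Step 8: on WHITE (5,8): turn R to E, flip to black, move to (5,9). |black|=7
Step 9: on WHITE (5,9): turn R to S, flip to black, move to (6,9). |black|=8
Step 10: on BLACK (6,9): turn L to E, flip to white, move to (6,10). |black|=7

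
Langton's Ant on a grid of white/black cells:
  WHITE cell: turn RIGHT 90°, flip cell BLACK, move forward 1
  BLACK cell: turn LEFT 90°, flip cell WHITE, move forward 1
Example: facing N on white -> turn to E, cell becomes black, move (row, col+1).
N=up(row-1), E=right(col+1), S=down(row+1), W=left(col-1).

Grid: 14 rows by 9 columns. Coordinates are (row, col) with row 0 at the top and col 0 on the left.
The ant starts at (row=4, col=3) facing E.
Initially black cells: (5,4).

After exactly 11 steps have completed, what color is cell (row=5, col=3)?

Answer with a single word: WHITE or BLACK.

Step 1: on WHITE (4,3): turn R to S, flip to black, move to (5,3). |black|=2
Step 2: on WHITE (5,3): turn R to W, flip to black, move to (5,2). |black|=3
Step 3: on WHITE (5,2): turn R to N, flip to black, move to (4,2). |black|=4
Step 4: on WHITE (4,2): turn R to E, flip to black, move to (4,3). |black|=5
Step 5: on BLACK (4,3): turn L to N, flip to white, move to (3,3). |black|=4
Step 6: on WHITE (3,3): turn R to E, flip to black, move to (3,4). |black|=5
Step 7: on WHITE (3,4): turn R to S, flip to black, move to (4,4). |black|=6
Step 8: on WHITE (4,4): turn R to W, flip to black, move to (4,3). |black|=7
Step 9: on WHITE (4,3): turn R to N, flip to black, move to (3,3). |black|=8
Step 10: on BLACK (3,3): turn L to W, flip to white, move to (3,2). |black|=7
Step 11: on WHITE (3,2): turn R to N, flip to black, move to (2,2). |black|=8

Answer: BLACK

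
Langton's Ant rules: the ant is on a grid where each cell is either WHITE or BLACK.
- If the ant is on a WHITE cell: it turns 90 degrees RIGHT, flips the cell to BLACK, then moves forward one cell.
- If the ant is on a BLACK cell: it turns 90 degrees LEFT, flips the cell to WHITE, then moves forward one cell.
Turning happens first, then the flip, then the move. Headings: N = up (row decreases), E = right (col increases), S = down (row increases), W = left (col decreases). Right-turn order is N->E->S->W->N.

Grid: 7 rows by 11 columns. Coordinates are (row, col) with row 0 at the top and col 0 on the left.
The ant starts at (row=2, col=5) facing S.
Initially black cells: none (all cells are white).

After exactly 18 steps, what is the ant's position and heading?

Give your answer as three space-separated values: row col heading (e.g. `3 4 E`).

Step 1: on WHITE (2,5): turn R to W, flip to black, move to (2,4). |black|=1
Step 2: on WHITE (2,4): turn R to N, flip to black, move to (1,4). |black|=2
Step 3: on WHITE (1,4): turn R to E, flip to black, move to (1,5). |black|=3
Step 4: on WHITE (1,5): turn R to S, flip to black, move to (2,5). |black|=4
Step 5: on BLACK (2,5): turn L to E, flip to white, move to (2,6). |black|=3
Step 6: on WHITE (2,6): turn R to S, flip to black, move to (3,6). |black|=4
Step 7: on WHITE (3,6): turn R to W, flip to black, move to (3,5). |black|=5
Step 8: on WHITE (3,5): turn R to N, flip to black, move to (2,5). |black|=6
Step 9: on WHITE (2,5): turn R to E, flip to black, move to (2,6). |black|=7
Step 10: on BLACK (2,6): turn L to N, flip to white, move to (1,6). |black|=6
Step 11: on WHITE (1,6): turn R to E, flip to black, move to (1,7). |black|=7
Step 12: on WHITE (1,7): turn R to S, flip to black, move to (2,7). |black|=8
Step 13: on WHITE (2,7): turn R to W, flip to black, move to (2,6). |black|=9
Step 14: on WHITE (2,6): turn R to N, flip to black, move to (1,6). |black|=10
Step 15: on BLACK (1,6): turn L to W, flip to white, move to (1,5). |black|=9
Step 16: on BLACK (1,5): turn L to S, flip to white, move to (2,5). |black|=8
Step 17: on BLACK (2,5): turn L to E, flip to white, move to (2,6). |black|=7
Step 18: on BLACK (2,6): turn L to N, flip to white, move to (1,6). |black|=6

Answer: 1 6 N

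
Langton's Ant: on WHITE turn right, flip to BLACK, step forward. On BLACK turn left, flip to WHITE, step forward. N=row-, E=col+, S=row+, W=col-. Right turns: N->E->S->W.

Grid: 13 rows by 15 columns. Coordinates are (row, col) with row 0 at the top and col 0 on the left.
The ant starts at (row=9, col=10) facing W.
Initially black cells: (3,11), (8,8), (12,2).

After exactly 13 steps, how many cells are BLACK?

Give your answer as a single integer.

Step 1: on WHITE (9,10): turn R to N, flip to black, move to (8,10). |black|=4
Step 2: on WHITE (8,10): turn R to E, flip to black, move to (8,11). |black|=5
Step 3: on WHITE (8,11): turn R to S, flip to black, move to (9,11). |black|=6
Step 4: on WHITE (9,11): turn R to W, flip to black, move to (9,10). |black|=7
Step 5: on BLACK (9,10): turn L to S, flip to white, move to (10,10). |black|=6
Step 6: on WHITE (10,10): turn R to W, flip to black, move to (10,9). |black|=7
Step 7: on WHITE (10,9): turn R to N, flip to black, move to (9,9). |black|=8
Step 8: on WHITE (9,9): turn R to E, flip to black, move to (9,10). |black|=9
Step 9: on WHITE (9,10): turn R to S, flip to black, move to (10,10). |black|=10
Step 10: on BLACK (10,10): turn L to E, flip to white, move to (10,11). |black|=9
Step 11: on WHITE (10,11): turn R to S, flip to black, move to (11,11). |black|=10
Step 12: on WHITE (11,11): turn R to W, flip to black, move to (11,10). |black|=11
Step 13: on WHITE (11,10): turn R to N, flip to black, move to (10,10). |black|=12

Answer: 12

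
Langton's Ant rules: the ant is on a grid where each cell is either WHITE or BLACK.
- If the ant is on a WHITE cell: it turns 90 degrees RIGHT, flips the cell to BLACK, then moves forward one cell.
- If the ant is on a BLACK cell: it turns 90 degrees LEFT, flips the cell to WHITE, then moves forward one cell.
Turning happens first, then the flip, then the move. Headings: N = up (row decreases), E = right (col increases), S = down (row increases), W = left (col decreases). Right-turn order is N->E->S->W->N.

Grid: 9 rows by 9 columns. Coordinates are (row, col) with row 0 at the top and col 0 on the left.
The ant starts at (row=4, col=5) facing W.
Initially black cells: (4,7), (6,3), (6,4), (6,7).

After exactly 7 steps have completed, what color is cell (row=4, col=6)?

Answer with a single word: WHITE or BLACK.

Step 1: on WHITE (4,5): turn R to N, flip to black, move to (3,5). |black|=5
Step 2: on WHITE (3,5): turn R to E, flip to black, move to (3,6). |black|=6
Step 3: on WHITE (3,6): turn R to S, flip to black, move to (4,6). |black|=7
Step 4: on WHITE (4,6): turn R to W, flip to black, move to (4,5). |black|=8
Step 5: on BLACK (4,5): turn L to S, flip to white, move to (5,5). |black|=7
Step 6: on WHITE (5,5): turn R to W, flip to black, move to (5,4). |black|=8
Step 7: on WHITE (5,4): turn R to N, flip to black, move to (4,4). |black|=9

Answer: BLACK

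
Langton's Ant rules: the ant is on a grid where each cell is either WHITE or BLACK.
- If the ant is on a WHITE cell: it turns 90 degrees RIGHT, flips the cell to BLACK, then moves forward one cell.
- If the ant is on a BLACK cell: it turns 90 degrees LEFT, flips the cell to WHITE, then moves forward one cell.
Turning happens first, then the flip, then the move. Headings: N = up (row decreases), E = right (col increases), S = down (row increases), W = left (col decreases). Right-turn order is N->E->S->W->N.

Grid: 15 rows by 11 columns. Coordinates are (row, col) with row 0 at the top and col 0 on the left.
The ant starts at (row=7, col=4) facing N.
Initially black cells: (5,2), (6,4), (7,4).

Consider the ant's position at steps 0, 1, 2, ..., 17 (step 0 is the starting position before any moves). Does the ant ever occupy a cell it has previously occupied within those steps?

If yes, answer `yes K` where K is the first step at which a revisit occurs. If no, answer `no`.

Step 1: on BLACK (7,4): turn L to W, flip to white, move to (7,3). |black|=2 — new cell
Step 2: on WHITE (7,3): turn R to N, flip to black, move to (6,3). |black|=3 — new cell
Step 3: on WHITE (6,3): turn R to E, flip to black, move to (6,4). |black|=4 — new cell
Step 4: on BLACK (6,4): turn L to N, flip to white, move to (5,4). |black|=3 — new cell
Step 5: on WHITE (5,4): turn R to E, flip to black, move to (5,5). |black|=4 — new cell
Step 6: on WHITE (5,5): turn R to S, flip to black, move to (6,5). |black|=5 — new cell
Step 7: on WHITE (6,5): turn R to W, flip to black, move to (6,4). |black|=6 — REVISIT

Answer: yes 7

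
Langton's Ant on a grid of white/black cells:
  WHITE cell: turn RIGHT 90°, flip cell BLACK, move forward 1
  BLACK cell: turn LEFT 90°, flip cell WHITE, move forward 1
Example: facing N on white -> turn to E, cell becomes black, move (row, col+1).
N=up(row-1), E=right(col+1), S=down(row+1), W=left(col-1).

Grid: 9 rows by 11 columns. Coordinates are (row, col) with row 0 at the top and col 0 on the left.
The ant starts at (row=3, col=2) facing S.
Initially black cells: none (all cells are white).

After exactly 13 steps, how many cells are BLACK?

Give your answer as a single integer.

Answer: 9

Derivation:
Step 1: on WHITE (3,2): turn R to W, flip to black, move to (3,1). |black|=1
Step 2: on WHITE (3,1): turn R to N, flip to black, move to (2,1). |black|=2
Step 3: on WHITE (2,1): turn R to E, flip to black, move to (2,2). |black|=3
Step 4: on WHITE (2,2): turn R to S, flip to black, move to (3,2). |black|=4
Step 5: on BLACK (3,2): turn L to E, flip to white, move to (3,3). |black|=3
Step 6: on WHITE (3,3): turn R to S, flip to black, move to (4,3). |black|=4
Step 7: on WHITE (4,3): turn R to W, flip to black, move to (4,2). |black|=5
Step 8: on WHITE (4,2): turn R to N, flip to black, move to (3,2). |black|=6
Step 9: on WHITE (3,2): turn R to E, flip to black, move to (3,3). |black|=7
Step 10: on BLACK (3,3): turn L to N, flip to white, move to (2,3). |black|=6
Step 11: on WHITE (2,3): turn R to E, flip to black, move to (2,4). |black|=7
Step 12: on WHITE (2,4): turn R to S, flip to black, move to (3,4). |black|=8
Step 13: on WHITE (3,4): turn R to W, flip to black, move to (3,3). |black|=9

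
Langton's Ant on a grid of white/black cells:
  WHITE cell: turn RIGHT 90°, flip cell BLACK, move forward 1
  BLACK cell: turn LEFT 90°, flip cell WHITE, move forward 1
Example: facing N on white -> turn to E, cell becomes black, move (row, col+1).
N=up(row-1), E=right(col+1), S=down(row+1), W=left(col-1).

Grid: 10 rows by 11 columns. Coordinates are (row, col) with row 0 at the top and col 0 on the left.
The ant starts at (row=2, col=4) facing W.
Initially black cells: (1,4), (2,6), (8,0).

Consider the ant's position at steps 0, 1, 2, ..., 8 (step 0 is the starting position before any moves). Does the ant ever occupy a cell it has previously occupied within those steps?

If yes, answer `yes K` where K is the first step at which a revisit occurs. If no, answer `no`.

Step 1: on WHITE (2,4): turn R to N, flip to black, move to (1,4). |black|=4 — new cell
Step 2: on BLACK (1,4): turn L to W, flip to white, move to (1,3). |black|=3 — new cell
Step 3: on WHITE (1,3): turn R to N, flip to black, move to (0,3). |black|=4 — new cell
Step 4: on WHITE (0,3): turn R to E, flip to black, move to (0,4). |black|=5 — new cell
Step 5: on WHITE (0,4): turn R to S, flip to black, move to (1,4). |black|=6 — REVISIT

Answer: yes 5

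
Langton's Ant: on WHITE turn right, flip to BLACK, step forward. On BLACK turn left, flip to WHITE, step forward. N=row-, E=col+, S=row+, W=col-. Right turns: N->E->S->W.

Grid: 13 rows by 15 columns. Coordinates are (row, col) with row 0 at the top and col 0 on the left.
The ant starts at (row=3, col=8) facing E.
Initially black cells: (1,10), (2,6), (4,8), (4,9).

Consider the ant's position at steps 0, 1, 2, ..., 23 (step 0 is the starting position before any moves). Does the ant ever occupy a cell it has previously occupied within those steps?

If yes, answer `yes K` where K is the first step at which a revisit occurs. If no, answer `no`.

Answer: yes 6

Derivation:
Step 1: on WHITE (3,8): turn R to S, flip to black, move to (4,8). |black|=5 — new cell
Step 2: on BLACK (4,8): turn L to E, flip to white, move to (4,9). |black|=4 — new cell
Step 3: on BLACK (4,9): turn L to N, flip to white, move to (3,9). |black|=3 — new cell
Step 4: on WHITE (3,9): turn R to E, flip to black, move to (3,10). |black|=4 — new cell
Step 5: on WHITE (3,10): turn R to S, flip to black, move to (4,10). |black|=5 — new cell
Step 6: on WHITE (4,10): turn R to W, flip to black, move to (4,9). |black|=6 — REVISIT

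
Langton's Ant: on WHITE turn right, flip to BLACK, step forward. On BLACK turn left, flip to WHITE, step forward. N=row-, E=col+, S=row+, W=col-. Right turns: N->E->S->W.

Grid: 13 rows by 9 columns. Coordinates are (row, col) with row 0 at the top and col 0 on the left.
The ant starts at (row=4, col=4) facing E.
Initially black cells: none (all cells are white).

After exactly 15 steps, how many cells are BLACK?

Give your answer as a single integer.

Answer: 9

Derivation:
Step 1: on WHITE (4,4): turn R to S, flip to black, move to (5,4). |black|=1
Step 2: on WHITE (5,4): turn R to W, flip to black, move to (5,3). |black|=2
Step 3: on WHITE (5,3): turn R to N, flip to black, move to (4,3). |black|=3
Step 4: on WHITE (4,3): turn R to E, flip to black, move to (4,4). |black|=4
Step 5: on BLACK (4,4): turn L to N, flip to white, move to (3,4). |black|=3
Step 6: on WHITE (3,4): turn R to E, flip to black, move to (3,5). |black|=4
Step 7: on WHITE (3,5): turn R to S, flip to black, move to (4,5). |black|=5
Step 8: on WHITE (4,5): turn R to W, flip to black, move to (4,4). |black|=6
Step 9: on WHITE (4,4): turn R to N, flip to black, move to (3,4). |black|=7
Step 10: on BLACK (3,4): turn L to W, flip to white, move to (3,3). |black|=6
Step 11: on WHITE (3,3): turn R to N, flip to black, move to (2,3). |black|=7
Step 12: on WHITE (2,3): turn R to E, flip to black, move to (2,4). |black|=8
Step 13: on WHITE (2,4): turn R to S, flip to black, move to (3,4). |black|=9
Step 14: on WHITE (3,4): turn R to W, flip to black, move to (3,3). |black|=10
Step 15: on BLACK (3,3): turn L to S, flip to white, move to (4,3). |black|=9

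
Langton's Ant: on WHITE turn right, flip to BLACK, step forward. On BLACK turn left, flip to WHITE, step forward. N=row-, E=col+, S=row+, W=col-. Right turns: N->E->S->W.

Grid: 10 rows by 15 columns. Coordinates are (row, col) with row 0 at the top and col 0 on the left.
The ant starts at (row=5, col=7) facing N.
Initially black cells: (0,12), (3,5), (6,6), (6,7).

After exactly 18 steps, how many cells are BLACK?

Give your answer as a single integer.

Answer: 12

Derivation:
Step 1: on WHITE (5,7): turn R to E, flip to black, move to (5,8). |black|=5
Step 2: on WHITE (5,8): turn R to S, flip to black, move to (6,8). |black|=6
Step 3: on WHITE (6,8): turn R to W, flip to black, move to (6,7). |black|=7
Step 4: on BLACK (6,7): turn L to S, flip to white, move to (7,7). |black|=6
Step 5: on WHITE (7,7): turn R to W, flip to black, move to (7,6). |black|=7
Step 6: on WHITE (7,6): turn R to N, flip to black, move to (6,6). |black|=8
Step 7: on BLACK (6,6): turn L to W, flip to white, move to (6,5). |black|=7
Step 8: on WHITE (6,5): turn R to N, flip to black, move to (5,5). |black|=8
Step 9: on WHITE (5,5): turn R to E, flip to black, move to (5,6). |black|=9
Step 10: on WHITE (5,6): turn R to S, flip to black, move to (6,6). |black|=10
Step 11: on WHITE (6,6): turn R to W, flip to black, move to (6,5). |black|=11
Step 12: on BLACK (6,5): turn L to S, flip to white, move to (7,5). |black|=10
Step 13: on WHITE (7,5): turn R to W, flip to black, move to (7,4). |black|=11
Step 14: on WHITE (7,4): turn R to N, flip to black, move to (6,4). |black|=12
Step 15: on WHITE (6,4): turn R to E, flip to black, move to (6,5). |black|=13
Step 16: on WHITE (6,5): turn R to S, flip to black, move to (7,5). |black|=14
Step 17: on BLACK (7,5): turn L to E, flip to white, move to (7,6). |black|=13
Step 18: on BLACK (7,6): turn L to N, flip to white, move to (6,6). |black|=12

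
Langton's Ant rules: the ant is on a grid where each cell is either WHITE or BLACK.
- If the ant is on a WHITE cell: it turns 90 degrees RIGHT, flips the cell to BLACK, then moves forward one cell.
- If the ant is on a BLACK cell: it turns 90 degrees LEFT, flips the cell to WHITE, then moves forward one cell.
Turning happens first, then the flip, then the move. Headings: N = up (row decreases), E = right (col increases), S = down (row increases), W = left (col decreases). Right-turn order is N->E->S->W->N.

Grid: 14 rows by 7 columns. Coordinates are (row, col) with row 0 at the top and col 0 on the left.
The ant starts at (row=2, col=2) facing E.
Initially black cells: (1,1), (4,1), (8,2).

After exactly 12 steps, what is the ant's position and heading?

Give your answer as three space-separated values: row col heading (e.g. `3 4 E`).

Answer: 2 2 E

Derivation:
Step 1: on WHITE (2,2): turn R to S, flip to black, move to (3,2). |black|=4
Step 2: on WHITE (3,2): turn R to W, flip to black, move to (3,1). |black|=5
Step 3: on WHITE (3,1): turn R to N, flip to black, move to (2,1). |black|=6
Step 4: on WHITE (2,1): turn R to E, flip to black, move to (2,2). |black|=7
Step 5: on BLACK (2,2): turn L to N, flip to white, move to (1,2). |black|=6
Step 6: on WHITE (1,2): turn R to E, flip to black, move to (1,3). |black|=7
Step 7: on WHITE (1,3): turn R to S, flip to black, move to (2,3). |black|=8
Step 8: on WHITE (2,3): turn R to W, flip to black, move to (2,2). |black|=9
Step 9: on WHITE (2,2): turn R to N, flip to black, move to (1,2). |black|=10
Step 10: on BLACK (1,2): turn L to W, flip to white, move to (1,1). |black|=9
Step 11: on BLACK (1,1): turn L to S, flip to white, move to (2,1). |black|=8
Step 12: on BLACK (2,1): turn L to E, flip to white, move to (2,2). |black|=7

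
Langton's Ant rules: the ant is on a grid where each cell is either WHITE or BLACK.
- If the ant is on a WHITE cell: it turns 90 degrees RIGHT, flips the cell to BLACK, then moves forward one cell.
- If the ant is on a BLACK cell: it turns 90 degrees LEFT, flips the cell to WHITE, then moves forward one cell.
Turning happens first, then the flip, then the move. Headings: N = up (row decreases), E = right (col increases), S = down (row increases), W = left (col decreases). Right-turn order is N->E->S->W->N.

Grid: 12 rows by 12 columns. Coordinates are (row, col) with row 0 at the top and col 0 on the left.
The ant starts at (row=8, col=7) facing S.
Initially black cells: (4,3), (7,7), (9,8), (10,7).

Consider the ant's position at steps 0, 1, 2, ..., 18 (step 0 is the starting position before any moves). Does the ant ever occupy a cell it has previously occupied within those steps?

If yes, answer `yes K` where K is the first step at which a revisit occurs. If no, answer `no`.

Answer: yes 7

Derivation:
Step 1: on WHITE (8,7): turn R to W, flip to black, move to (8,6). |black|=5 — new cell
Step 2: on WHITE (8,6): turn R to N, flip to black, move to (7,6). |black|=6 — new cell
Step 3: on WHITE (7,6): turn R to E, flip to black, move to (7,7). |black|=7 — new cell
Step 4: on BLACK (7,7): turn L to N, flip to white, move to (6,7). |black|=6 — new cell
Step 5: on WHITE (6,7): turn R to E, flip to black, move to (6,8). |black|=7 — new cell
Step 6: on WHITE (6,8): turn R to S, flip to black, move to (7,8). |black|=8 — new cell
Step 7: on WHITE (7,8): turn R to W, flip to black, move to (7,7). |black|=9 — REVISIT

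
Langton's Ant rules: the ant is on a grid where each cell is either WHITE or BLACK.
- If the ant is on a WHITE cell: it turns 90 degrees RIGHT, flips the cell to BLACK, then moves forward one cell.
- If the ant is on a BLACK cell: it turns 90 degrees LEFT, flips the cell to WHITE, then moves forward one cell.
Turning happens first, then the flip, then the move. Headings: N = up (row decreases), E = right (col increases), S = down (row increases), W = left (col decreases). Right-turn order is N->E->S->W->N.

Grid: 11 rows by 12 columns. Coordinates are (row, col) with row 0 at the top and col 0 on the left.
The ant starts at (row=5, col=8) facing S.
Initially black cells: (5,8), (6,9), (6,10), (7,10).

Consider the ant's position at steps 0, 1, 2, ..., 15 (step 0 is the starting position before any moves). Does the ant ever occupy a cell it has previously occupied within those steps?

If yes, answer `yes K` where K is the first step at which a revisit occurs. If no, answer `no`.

Answer: yes 7

Derivation:
Step 1: on BLACK (5,8): turn L to E, flip to white, move to (5,9). |black|=3 — new cell
Step 2: on WHITE (5,9): turn R to S, flip to black, move to (6,9). |black|=4 — new cell
Step 3: on BLACK (6,9): turn L to E, flip to white, move to (6,10). |black|=3 — new cell
Step 4: on BLACK (6,10): turn L to N, flip to white, move to (5,10). |black|=2 — new cell
Step 5: on WHITE (5,10): turn R to E, flip to black, move to (5,11). |black|=3 — new cell
Step 6: on WHITE (5,11): turn R to S, flip to black, move to (6,11). |black|=4 — new cell
Step 7: on WHITE (6,11): turn R to W, flip to black, move to (6,10). |black|=5 — REVISIT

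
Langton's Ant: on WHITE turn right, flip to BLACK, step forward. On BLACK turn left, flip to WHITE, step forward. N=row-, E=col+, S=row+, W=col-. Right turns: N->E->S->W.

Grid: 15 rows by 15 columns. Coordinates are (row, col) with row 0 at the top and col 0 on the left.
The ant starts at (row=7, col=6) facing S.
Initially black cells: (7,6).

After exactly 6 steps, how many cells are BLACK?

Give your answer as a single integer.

Step 1: on BLACK (7,6): turn L to E, flip to white, move to (7,7). |black|=0
Step 2: on WHITE (7,7): turn R to S, flip to black, move to (8,7). |black|=1
Step 3: on WHITE (8,7): turn R to W, flip to black, move to (8,6). |black|=2
Step 4: on WHITE (8,6): turn R to N, flip to black, move to (7,6). |black|=3
Step 5: on WHITE (7,6): turn R to E, flip to black, move to (7,7). |black|=4
Step 6: on BLACK (7,7): turn L to N, flip to white, move to (6,7). |black|=3

Answer: 3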